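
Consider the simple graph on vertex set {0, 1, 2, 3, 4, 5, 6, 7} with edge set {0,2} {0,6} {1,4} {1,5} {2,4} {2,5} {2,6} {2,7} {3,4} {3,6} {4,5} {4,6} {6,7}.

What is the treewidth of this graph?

2

A width-2 tree decomposition is:
Bags: B1 = {0, 2, 6}  B2 = {2, 4, 6}  B3 = {2, 4, 5}  B4 = {1, 4, 5}  B5 = {2, 6, 7}  B6 = {3, 4, 6}
Tree: B1–B2, B2–B3, B3–B4, B1–B5, B2–B6
Every bag has size at most 3, so the width is 3 − 1 = 2 and tw(G) ≤ 2. Conversely, {1, 4, 5} is a clique of size 3, and the vertices of any clique must share a bag in every tree decomposition; so some bag has ≥ 3 vertices and tw(G) ≥ 2. Combining the bounds, tw(G) = 2.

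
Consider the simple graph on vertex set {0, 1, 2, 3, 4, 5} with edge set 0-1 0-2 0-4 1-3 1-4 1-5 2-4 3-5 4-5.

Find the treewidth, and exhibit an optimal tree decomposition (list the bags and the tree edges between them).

The largest bag has 3 vertices, giving width 2; this decomposition certifies tw(G) ≤ 2. For the lower bound, the 3 vertices {1, 3, 5} are pairwise adjacent, and any tree decomposition puts a clique entirely inside one bag — forcing width ≥ 2. The upper and lower bounds meet at 2, so that is the treewidth.

Treewidth 2.
One optimal decomposition is:
Bags: B1 = {1, 3, 5}  B2 = {1, 4, 5}  B3 = {0, 1, 4}  B4 = {0, 2, 4}
Tree: B1–B2, B2–B3, B3–B4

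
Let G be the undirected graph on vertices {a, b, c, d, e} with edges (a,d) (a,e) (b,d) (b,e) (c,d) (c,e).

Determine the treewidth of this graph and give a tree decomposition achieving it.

Treewidth 2.
One optimal decomposition is:
Bags: B1 = {c, d, e}  B2 = {a, d, e}  B3 = {b, d, e}
Tree: B1–B2, B2–B3

The largest bag has 3 vertices, giving width 2; this decomposition certifies tw(G) ≤ 2. The edges c–d–a–e–c form a cycle, so G is not a tree and its treewidth is at least 2. Hence tw(G) = 2 exactly.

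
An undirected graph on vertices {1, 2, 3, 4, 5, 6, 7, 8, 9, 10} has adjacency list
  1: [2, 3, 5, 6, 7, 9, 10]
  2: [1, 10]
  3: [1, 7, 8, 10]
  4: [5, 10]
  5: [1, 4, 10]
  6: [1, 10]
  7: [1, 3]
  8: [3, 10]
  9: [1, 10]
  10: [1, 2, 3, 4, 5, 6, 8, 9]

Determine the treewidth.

2

A width-2 tree decomposition is:
Bags: B1 = {1, 3, 10}  B2 = {1, 9, 10}  B3 = {1, 6, 10}  B4 = {1, 3, 7}  B5 = {1, 5, 10}  B6 = {4, 5, 10}  B7 = {3, 8, 10}  B8 = {1, 2, 10}
Tree: B1–B2, B2–B3, B1–B4, B1–B5, B5–B6, B1–B7, B3–B8
The largest bag has 3 vertices, giving width 2; this decomposition certifies tw(G) ≤ 2. For the lower bound, the 3 vertices {3, 8, 10} are pairwise adjacent, and any tree decomposition puts a clique entirely inside one bag — forcing width ≥ 2. Therefore the treewidth is 2.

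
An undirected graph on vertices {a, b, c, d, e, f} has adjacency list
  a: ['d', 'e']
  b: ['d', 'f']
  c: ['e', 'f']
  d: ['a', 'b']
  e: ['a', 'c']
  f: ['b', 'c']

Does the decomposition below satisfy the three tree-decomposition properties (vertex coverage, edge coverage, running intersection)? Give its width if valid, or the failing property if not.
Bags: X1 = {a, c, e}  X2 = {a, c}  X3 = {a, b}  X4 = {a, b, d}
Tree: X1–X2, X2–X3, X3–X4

A tree decomposition must satisfy three properties: every vertex lies in some bag; for every edge, both endpoints lie together in some bag; and for every vertex, the bags containing it form a connected subtree. Here vertex f appears in no bag, so the decomposition is invalid.

No — vertex f appears in no bag.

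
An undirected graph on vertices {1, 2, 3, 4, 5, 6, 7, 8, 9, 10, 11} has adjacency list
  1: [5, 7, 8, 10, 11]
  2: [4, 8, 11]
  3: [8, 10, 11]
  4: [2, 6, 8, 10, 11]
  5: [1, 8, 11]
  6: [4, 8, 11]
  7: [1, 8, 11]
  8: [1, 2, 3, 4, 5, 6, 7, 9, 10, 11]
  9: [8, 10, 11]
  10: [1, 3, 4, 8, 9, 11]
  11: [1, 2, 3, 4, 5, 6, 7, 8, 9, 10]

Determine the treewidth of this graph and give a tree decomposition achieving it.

Each bag holds 4 vertices, so the decomposition has width 3, which upper-bounds the treewidth. On the other hand G contains the 4-clique {2, 4, 8, 11}. A clique must lie in a single bag of any decomposition, so no decomposition can have width below 3. Therefore the treewidth is 3.

Treewidth 3.
One such decomposition:
Bags: B1 = {1, 5, 8, 11}  B2 = {1, 8, 10, 11}  B3 = {4, 8, 10, 11}  B4 = {4, 6, 8, 11}  B5 = {8, 9, 10, 11}  B6 = {1, 7, 8, 11}  B7 = {3, 8, 10, 11}  B8 = {2, 4, 8, 11}
Tree: B1–B2, B2–B3, B3–B4, B3–B5, B1–B6, B3–B7, B4–B8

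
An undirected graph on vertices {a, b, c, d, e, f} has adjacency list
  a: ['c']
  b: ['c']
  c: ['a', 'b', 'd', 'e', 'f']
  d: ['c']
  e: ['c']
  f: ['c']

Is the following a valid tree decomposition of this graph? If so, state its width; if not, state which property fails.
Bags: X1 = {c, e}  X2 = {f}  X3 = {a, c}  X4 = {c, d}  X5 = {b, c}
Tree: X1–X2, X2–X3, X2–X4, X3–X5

A tree decomposition must satisfy three properties: every vertex lies in some bag; for every edge, both endpoints lie together in some bag; and for every vertex, the bags containing it form a connected subtree. Here edge (c,f) lies in no bag, so the decomposition is invalid.

No — edge (c,f) lies in no bag.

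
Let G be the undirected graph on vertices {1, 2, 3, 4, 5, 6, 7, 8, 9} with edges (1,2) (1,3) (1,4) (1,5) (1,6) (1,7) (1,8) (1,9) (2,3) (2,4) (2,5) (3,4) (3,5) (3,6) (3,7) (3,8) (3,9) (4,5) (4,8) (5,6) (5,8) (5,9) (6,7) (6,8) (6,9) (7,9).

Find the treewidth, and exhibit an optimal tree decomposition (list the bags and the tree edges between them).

Each bag holds 5 vertices, so the decomposition has width 4, which upper-bounds the treewidth. On the other hand G contains the 5-clique {1, 3, 5, 6, 9}. A clique must lie in a single bag of any decomposition, so no decomposition can have width below 4. Therefore the treewidth is 4.

Treewidth 4.
One such decomposition:
Bags: B1 = {1, 3, 5, 6, 9}  B2 = {1, 3, 5, 6, 8}  B3 = {1, 3, 4, 5, 8}  B4 = {1, 2, 3, 4, 5}  B5 = {1, 3, 6, 7, 9}
Tree: B1–B2, B2–B3, B3–B4, B1–B5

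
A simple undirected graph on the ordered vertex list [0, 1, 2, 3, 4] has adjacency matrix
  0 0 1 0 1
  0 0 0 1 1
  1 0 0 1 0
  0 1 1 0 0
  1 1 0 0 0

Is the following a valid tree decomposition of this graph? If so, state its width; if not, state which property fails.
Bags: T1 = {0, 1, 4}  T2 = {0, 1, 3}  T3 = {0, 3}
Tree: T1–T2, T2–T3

No — vertex 2 appears in no bag.

A tree decomposition must satisfy three properties: every vertex lies in some bag; for every edge, both endpoints lie together in some bag; and for every vertex, the bags containing it form a connected subtree. Here vertex 2 appears in no bag, so the decomposition is invalid.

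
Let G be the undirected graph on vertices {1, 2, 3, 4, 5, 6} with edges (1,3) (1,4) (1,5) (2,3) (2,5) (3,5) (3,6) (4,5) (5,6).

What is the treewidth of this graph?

2

A width-2 tree decomposition is:
Bags: B1 = {3, 5, 6}  B2 = {1, 3, 5}  B3 = {2, 3, 5}  B4 = {1, 4, 5}
Tree: B1–B2, B1–B3, B2–B4
The largest bag has 3 vertices, giving width 2; this decomposition certifies tw(G) ≤ 2. For the lower bound, the 3 vertices {1, 3, 5} are pairwise adjacent, and any tree decomposition puts a clique entirely inside one bag — forcing width ≥ 2. Hence tw(G) = 2 exactly.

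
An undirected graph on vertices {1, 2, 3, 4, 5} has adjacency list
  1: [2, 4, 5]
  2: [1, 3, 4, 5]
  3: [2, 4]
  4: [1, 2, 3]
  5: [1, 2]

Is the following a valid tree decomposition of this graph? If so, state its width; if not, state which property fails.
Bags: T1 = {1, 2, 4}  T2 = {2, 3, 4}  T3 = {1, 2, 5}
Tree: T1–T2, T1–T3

Vertex coverage: the bags together contain {1, 2, 3, 4, 5}, the full vertex set. Edge coverage: each edge of G has both endpoints in at least one bag. Running intersection: for every vertex, the bags containing it form a connected subtree. All three properties hold, so this is a valid tree decomposition of width max|bag| − 1 = 2, and hence tw(G) ≤ 2.

Yes; width 2.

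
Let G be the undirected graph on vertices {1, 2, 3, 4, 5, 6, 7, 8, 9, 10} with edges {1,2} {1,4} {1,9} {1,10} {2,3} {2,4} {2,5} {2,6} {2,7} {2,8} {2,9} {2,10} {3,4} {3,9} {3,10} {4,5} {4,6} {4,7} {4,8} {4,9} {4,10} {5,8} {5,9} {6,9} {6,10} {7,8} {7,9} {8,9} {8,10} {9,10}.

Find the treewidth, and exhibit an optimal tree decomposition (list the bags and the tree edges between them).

Every bag has size at most 5, so the width is 5 − 1 = 4 and tw(G) ≤ 4. For the lower bound, the 5 vertices {2, 4, 8, 9, 10} are pairwise adjacent, and any tree decomposition puts a clique entirely inside one bag — forcing width ≥ 4. Hence tw(G) = 4 exactly.

Treewidth 4.
Bags: B1 = {2, 4, 8, 9, 10}  B2 = {2, 4, 6, 9, 10}  B3 = {1, 2, 4, 9, 10}  B4 = {2, 4, 5, 8, 9}  B5 = {2, 3, 4, 9, 10}  B6 = {2, 4, 7, 8, 9}
Tree: B1–B2, B1–B3, B1–B4, B1–B5, B4–B6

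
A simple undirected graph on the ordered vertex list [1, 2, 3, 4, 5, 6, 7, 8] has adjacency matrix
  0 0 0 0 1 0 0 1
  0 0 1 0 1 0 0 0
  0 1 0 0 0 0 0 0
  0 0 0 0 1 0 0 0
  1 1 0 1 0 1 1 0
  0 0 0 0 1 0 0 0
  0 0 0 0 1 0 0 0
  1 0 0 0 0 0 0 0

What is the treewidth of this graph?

A width-1 tree decomposition is:
Bags: B1 = {4, 5}  B2 = {5, 7}  B3 = {1, 5}  B4 = {2, 5}  B5 = {1, 8}  B6 = {5, 6}  B7 = {2, 3}
Tree: B1–B2, B1–B3, B2–B4, B3–B5, B1–B6, B4–B7
Each bag holds 2 vertices, so the decomposition has width 1, which upper-bounds the treewidth. G has an edge, so its treewidth is at least 1. Hence tw(G) = 1 exactly.

1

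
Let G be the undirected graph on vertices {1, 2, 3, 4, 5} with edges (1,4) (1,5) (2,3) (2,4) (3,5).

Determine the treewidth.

A width-2 tree decomposition is:
Bags: B1 = {1, 2, 4}  B2 = {1, 2, 3}  B3 = {1, 3, 5}
Tree: B1–B2, B2–B3
Every bag has size at most 3, so the width is 3 − 1 = 2 and tw(G) ≤ 2. The edges 1–4–2–3–5–1 form a cycle, so G is not a tree and its treewidth is at least 2. The upper and lower bounds meet at 2, so that is the treewidth.

2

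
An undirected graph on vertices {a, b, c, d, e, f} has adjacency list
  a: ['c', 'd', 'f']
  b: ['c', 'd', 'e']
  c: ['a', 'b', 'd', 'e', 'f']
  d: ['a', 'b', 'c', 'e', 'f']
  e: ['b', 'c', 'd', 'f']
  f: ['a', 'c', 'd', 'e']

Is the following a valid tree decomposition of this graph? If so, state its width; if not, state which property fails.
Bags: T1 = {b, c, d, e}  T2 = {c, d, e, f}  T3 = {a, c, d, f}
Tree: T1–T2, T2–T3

Every vertex of G appears in some bag (union = {a, b, c, d, e, f}); every edge is covered by a bag; and for each vertex v the set of bags containing v is connected in the bag tree. The decomposition is therefore valid. The largest bag has 4 vertices, so the width is 3.

Yes; width 3.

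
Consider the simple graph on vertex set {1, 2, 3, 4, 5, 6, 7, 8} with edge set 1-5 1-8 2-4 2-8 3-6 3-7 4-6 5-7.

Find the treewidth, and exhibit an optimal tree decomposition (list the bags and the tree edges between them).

Treewidth 2.
Bags: B1 = {1, 5, 7}  B2 = {1, 3, 7}  B3 = {1, 3, 6}  B4 = {1, 4, 6}  B5 = {1, 2, 4}  B6 = {1, 2, 8}
Tree: B1–B2, B2–B3, B3–B4, B4–B5, B5–B6

Every bag has size at most 3, so the width is 3 − 1 = 2 and tw(G) ≤ 2. The edges 1–5–7–3–6–4–2–8–1 form a cycle, so G is not a tree and its treewidth is at least 2. The upper and lower bounds meet at 2, so that is the treewidth.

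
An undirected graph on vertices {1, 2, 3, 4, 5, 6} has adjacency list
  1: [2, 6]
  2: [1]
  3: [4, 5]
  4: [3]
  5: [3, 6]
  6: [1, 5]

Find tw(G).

1

A width-1 tree decomposition is:
Bags: B1 = {3, 4}  B2 = {3, 5}  B3 = {5, 6}  B4 = {1, 6}  B5 = {1, 2}
Tree: B1–B2, B2–B3, B3–B4, B4–B5
Every bag has size at most 2, so the width is 2 − 1 = 1 and tw(G) ≤ 1. G has an edge, so its treewidth is at least 1. The upper and lower bounds meet at 1, so that is the treewidth.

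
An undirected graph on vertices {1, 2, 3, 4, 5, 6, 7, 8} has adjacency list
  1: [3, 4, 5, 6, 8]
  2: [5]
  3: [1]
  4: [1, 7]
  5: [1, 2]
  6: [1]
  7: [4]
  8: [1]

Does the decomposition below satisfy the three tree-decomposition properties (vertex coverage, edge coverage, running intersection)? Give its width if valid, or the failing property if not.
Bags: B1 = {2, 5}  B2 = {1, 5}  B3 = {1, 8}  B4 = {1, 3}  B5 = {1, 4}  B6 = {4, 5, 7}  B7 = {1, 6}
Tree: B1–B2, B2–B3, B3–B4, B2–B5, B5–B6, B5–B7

A tree decomposition must satisfy three properties: every vertex lies in some bag; for every edge, both endpoints lie together in some bag; and for every vertex, the bags containing it form a connected subtree. Here bags containing vertex 5 are not connected in the tree, so the decomposition is invalid.

No — bags containing vertex 5 are not connected in the tree.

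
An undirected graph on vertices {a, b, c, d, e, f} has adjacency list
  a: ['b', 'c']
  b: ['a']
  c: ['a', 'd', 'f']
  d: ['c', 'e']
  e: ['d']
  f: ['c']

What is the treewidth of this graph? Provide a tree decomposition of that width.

Each bag holds 2 vertices, so the decomposition has width 1, which upper-bounds the treewidth. Any graph with an edge has treewidth ≥ 1, and G has the edge e–d. Hence tw(G) = 1 exactly.

Treewidth 1.
Bags: B1 = {d, e}  B2 = {c, d}  B3 = {a, c}  B4 = {a, b}  B5 = {c, f}
Tree: B1–B2, B2–B3, B3–B4, B2–B5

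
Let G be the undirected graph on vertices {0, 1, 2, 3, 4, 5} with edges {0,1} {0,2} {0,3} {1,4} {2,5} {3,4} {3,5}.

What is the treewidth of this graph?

2

A width-2 tree decomposition is:
Bags: B1 = {1, 3, 4}  B2 = {0, 1, 3}  B3 = {0, 3, 5}  B4 = {0, 2, 5}
Tree: B1–B2, B2–B3, B3–B4
Each bag holds 3 vertices, so the decomposition has width 2, which upper-bounds the treewidth. The edges 4–1–0–3–4 form a cycle, so G is not a tree and its treewidth is at least 2. Combining the bounds, tw(G) = 2.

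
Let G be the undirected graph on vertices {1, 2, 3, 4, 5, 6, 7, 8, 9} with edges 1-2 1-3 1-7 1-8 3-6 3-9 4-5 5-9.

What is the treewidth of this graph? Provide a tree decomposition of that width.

Each bag holds 2 vertices, so the decomposition has width 1, which upper-bounds the treewidth. Any graph with an edge has treewidth ≥ 1, and G has the edge 6–3. Hence tw(G) = 1 exactly.

Treewidth 1.
One such decomposition:
Bags: B1 = {3, 6}  B2 = {1, 3}  B3 = {1, 8}  B4 = {3, 9}  B5 = {5, 9}  B6 = {1, 7}  B7 = {1, 2}  B8 = {4, 5}
Tree: B1–B2, B2–B3, B2–B4, B4–B5, B2–B6, B2–B7, B5–B8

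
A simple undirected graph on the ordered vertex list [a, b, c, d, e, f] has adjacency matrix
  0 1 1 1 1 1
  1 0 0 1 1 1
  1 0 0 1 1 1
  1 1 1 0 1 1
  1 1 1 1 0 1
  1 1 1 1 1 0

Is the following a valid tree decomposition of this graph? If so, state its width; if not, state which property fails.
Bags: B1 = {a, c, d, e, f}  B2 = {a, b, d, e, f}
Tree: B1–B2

Vertex coverage: the bags together contain {a, b, c, d, e, f}, the full vertex set. Edge coverage: each edge of G has both endpoints in at least one bag. Running intersection: for every vertex, the bags containing it form a connected subtree. All three properties hold, so this is a valid tree decomposition of width max|bag| − 1 = 4, and hence tw(G) ≤ 4.

Yes; width 4.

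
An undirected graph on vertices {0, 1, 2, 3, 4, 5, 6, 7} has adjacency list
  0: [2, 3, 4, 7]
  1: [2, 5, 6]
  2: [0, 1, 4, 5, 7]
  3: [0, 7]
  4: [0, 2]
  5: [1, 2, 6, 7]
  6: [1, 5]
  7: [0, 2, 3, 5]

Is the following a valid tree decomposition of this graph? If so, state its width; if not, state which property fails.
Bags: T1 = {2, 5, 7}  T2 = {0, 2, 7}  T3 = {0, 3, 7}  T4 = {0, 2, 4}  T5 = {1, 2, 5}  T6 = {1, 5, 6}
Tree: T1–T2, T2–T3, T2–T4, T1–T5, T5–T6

Every vertex of G appears in some bag (union = {0, 1, 2, 3, 4, 5, 6, 7}); every edge is covered by a bag; and for each vertex v the set of bags containing v is connected in the bag tree. The decomposition is therefore valid. The largest bag has 3 vertices, so the width is 2.

Yes; width 2.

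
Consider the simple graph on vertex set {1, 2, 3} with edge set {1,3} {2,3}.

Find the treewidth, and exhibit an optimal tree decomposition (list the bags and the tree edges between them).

Treewidth 1.
Bags: B1 = {1, 3}  B2 = {2, 3}
Tree: B1–B2

Every bag has size at most 2, so the width is 2 − 1 = 1 and tw(G) ≤ 1. Since G has at least one edge (e.g. 3–1), it is not an edgeless graph, so tw(G) ≥ 1. Hence tw(G) = 1 exactly.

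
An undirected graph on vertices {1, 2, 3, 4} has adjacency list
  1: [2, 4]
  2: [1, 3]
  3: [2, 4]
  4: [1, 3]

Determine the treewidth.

A width-2 tree decomposition is:
Bags: B1 = {1, 2, 4}  B2 = {2, 3, 4}
Tree: B1–B2
Every bag has size at most 3, so the width is 3 − 1 = 2 and tw(G) ≤ 2. For the lower bound, G contains the cycle 4–1–2–3–4, so G is not a forest; only forests have treewidth ≤ 1, hence tw(G) ≥ 2. Hence tw(G) = 2 exactly.

2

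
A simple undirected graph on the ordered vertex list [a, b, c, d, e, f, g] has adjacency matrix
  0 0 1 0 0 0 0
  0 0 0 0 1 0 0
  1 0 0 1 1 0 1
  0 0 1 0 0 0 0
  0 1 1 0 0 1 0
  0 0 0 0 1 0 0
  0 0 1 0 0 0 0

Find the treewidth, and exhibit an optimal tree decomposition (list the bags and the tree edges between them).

Treewidth 1.
One optimal decomposition is:
Bags: B1 = {c, g}  B2 = {c, d}  B3 = {a, c}  B4 = {c, e}  B5 = {b, e}  B6 = {e, f}
Tree: B1–B2, B1–B3, B1–B4, B4–B5, B4–B6

Every bag has size at most 2, so the width is 2 − 1 = 1 and tw(G) ≤ 1. Any graph with an edge has treewidth ≥ 1, and G has the edge c–g. The upper and lower bounds meet at 1, so that is the treewidth.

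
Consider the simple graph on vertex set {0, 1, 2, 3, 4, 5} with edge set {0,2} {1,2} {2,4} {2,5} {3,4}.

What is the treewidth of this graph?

1

A width-1 tree decomposition is:
Bags: B1 = {1, 2}  B2 = {2, 5}  B3 = {2, 4}  B4 = {0, 2}  B5 = {3, 4}
Tree: B1–B2, B1–B3, B3–B4, B3–B5
Each bag holds 2 vertices, so the decomposition has width 1, which upper-bounds the treewidth. Since G has at least one edge (e.g. 1–2), it is not an edgeless graph, so tw(G) ≥ 1. Combining the bounds, tw(G) = 1.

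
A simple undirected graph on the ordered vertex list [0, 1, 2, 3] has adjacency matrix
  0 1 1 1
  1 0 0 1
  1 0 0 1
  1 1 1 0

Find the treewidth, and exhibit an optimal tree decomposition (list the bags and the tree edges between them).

The largest bag has 3 vertices, giving width 2; this decomposition certifies tw(G) ≤ 2. On the other hand G contains the 3-clique {0, 1, 3}. A clique must lie in a single bag of any decomposition, so no decomposition can have width below 2. The upper and lower bounds meet at 2, so that is the treewidth.

Treewidth 2.
One optimal decomposition is:
Bags: B1 = {0, 2, 3}  B2 = {0, 1, 3}
Tree: B1–B2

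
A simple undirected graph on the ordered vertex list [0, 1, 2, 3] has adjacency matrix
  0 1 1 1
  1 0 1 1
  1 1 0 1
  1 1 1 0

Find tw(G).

3

A width-3 tree decomposition is:
Bags: B1 = {0, 1, 2, 3}
Tree: (single bag)
A single bag containing all 4 vertices is trivially a valid decomposition of width 3. Conversely, {0, 1, 2, 3} is a clique of size 4, and the vertices of any clique must share a bag in every tree decomposition; so some bag has ≥ 4 vertices and tw(G) ≥ 3. Hence tw(G) = 3 exactly.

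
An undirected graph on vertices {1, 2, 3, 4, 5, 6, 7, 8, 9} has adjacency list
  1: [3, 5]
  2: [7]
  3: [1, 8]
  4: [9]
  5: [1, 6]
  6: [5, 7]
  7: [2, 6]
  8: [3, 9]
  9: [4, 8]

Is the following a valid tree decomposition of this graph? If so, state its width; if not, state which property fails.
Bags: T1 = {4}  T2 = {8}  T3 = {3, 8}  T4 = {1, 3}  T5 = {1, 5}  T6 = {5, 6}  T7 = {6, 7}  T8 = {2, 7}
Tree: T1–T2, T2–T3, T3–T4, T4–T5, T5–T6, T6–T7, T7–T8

No — vertex 9 appears in no bag.

A tree decomposition must satisfy three properties: every vertex lies in some bag; for every edge, both endpoints lie together in some bag; and for every vertex, the bags containing it form a connected subtree. Here vertex 9 appears in no bag, so the decomposition is invalid.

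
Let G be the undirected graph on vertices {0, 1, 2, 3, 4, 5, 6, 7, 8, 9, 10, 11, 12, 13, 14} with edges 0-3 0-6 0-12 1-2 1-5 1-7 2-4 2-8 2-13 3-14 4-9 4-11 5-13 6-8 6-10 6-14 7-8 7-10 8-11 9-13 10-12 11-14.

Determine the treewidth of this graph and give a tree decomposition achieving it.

The largest bag has 4 vertices, giving width 3; this decomposition certifies tw(G) ≤ 3. For the lower bound: the 4 vertex sets {0,3,12}, {10}, {6}, {7,8,11,14} are disjoint, each induces a connected subgraph, and every pair is joined by at least one edge of G. Contracting each set to a single vertex therefore yields K_{4} as a minor, and since treewidth is minor-monotone, tw(G) ≥ tw(K_{4}) = 3. The upper and lower bounds meet at 3, so that is the treewidth.

Treewidth 3.
One optimal decomposition is:
Bags: B1 = {0, 3, 10, 12}  B2 = {0, 3, 6, 10}  B3 = {3, 6, 10, 14}  B4 = {6, 7, 10, 14}  B5 = {6, 7, 8, 14}  B6 = {7, 8, 11, 14}  B7 = {1, 7, 8, 11}  B8 = {1, 2, 8, 11}  B9 = {1, 2, 4, 11}  B10 = {1, 2, 4, 5}  B11 = {2, 4, 5, 13}  B12 = {4, 5, 9, 13}
Tree: B1–B2, B2–B3, B3–B4, B4–B5, B5–B6, B6–B7, B7–B8, B8–B9, B9–B10, B10–B11, B11–B12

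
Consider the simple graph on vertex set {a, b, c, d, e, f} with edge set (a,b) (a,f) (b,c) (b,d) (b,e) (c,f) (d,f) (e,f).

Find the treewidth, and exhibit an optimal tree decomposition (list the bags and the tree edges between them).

Treewidth 2.
Bags: B1 = {b, d, f}  B2 = {b, c, f}  B3 = {a, b, f}  B4 = {b, e, f}
Tree: B1–B2, B2–B3, B3–B4

Each bag holds 3 vertices, so the decomposition has width 2, which upper-bounds the treewidth. The edges d–b–c–f–d form a cycle, so G is not a tree and its treewidth is at least 2. Combining the bounds, tw(G) = 2.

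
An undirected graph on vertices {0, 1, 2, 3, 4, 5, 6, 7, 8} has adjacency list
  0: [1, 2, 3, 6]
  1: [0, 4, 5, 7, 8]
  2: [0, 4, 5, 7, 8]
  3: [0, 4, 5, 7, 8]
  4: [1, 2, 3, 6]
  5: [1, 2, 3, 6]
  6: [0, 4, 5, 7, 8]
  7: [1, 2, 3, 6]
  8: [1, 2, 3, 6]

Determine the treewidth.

4

A width-4 tree decomposition is:
Bags: B1 = {1, 2, 3, 4, 6}  B2 = {0, 1, 2, 3, 6}  B3 = {1, 2, 3, 5, 6}  B4 = {1, 2, 3, 6, 7}  B5 = {1, 2, 3, 6, 8}
Tree: B1–B2, B2–B3, B3–B4, B4–B5
The largest bag has 5 vertices, giving width 4; this decomposition certifies tw(G) ≤ 4. For the lower bound: the 5 vertex sets {4,6}, {0,1}, {3,5}, {2}, {7} are disjoint, each induces a connected subgraph, and every pair is joined by at least one edge of G. Contracting each set to a single vertex therefore yields K_{5} as a minor, and since treewidth is minor-monotone, tw(G) ≥ tw(K_{5}) = 4. Combining the bounds, tw(G) = 4.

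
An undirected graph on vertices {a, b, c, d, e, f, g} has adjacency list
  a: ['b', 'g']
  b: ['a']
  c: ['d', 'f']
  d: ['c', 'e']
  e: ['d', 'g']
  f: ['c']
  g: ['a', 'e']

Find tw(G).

A width-1 tree decomposition is:
Bags: B1 = {a, b}  B2 = {a, g}  B3 = {e, g}  B4 = {d, e}  B5 = {c, d}  B6 = {c, f}
Tree: B1–B2, B2–B3, B3–B4, B4–B5, B5–B6
Each bag holds 2 vertices, so the decomposition has width 1, which upper-bounds the treewidth. Any graph with an edge has treewidth ≥ 1, and G has the edge b–a. Combining the bounds, tw(G) = 1.

1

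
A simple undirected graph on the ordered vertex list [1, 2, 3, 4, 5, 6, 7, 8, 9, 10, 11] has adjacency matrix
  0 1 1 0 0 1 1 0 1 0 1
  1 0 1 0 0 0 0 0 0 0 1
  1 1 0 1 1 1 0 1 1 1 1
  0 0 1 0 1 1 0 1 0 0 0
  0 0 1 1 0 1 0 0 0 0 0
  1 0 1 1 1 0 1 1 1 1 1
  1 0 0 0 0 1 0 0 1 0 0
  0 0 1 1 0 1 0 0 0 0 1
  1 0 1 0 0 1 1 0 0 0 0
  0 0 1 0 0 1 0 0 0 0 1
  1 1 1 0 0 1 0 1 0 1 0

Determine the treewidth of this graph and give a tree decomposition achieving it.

The largest bag has 4 vertices, giving width 3; this decomposition certifies tw(G) ≤ 3. On the other hand G contains the 4-clique {1, 2, 3, 11}. A clique must lie in a single bag of any decomposition, so no decomposition can have width below 3. The upper and lower bounds meet at 3, so that is the treewidth.

Treewidth 3.
Bags: B1 = {3, 6, 8, 11}  B2 = {3, 6, 10, 11}  B3 = {3, 4, 6, 8}  B4 = {1, 3, 6, 11}  B5 = {1, 3, 6, 9}  B6 = {1, 6, 7, 9}  B7 = {1, 2, 3, 11}  B8 = {3, 4, 5, 6}
Tree: B1–B2, B1–B3, B1–B4, B4–B5, B5–B6, B4–B7, B3–B8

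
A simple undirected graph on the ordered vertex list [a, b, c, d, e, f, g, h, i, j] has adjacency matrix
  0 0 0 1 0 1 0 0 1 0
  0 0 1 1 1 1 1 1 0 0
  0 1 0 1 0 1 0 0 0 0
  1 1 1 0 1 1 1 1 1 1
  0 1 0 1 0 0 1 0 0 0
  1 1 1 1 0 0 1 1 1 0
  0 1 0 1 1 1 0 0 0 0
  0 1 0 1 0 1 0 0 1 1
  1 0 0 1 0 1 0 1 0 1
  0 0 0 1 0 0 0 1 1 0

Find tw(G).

3

A width-3 tree decomposition is:
Bags: B1 = {d, h, i, j}  B2 = {d, f, h, i}  B3 = {b, d, f, h}  B4 = {b, d, f, g}  B5 = {b, d, e, g}  B6 = {a, d, f, i}  B7 = {b, c, d, f}
Tree: B1–B2, B2–B3, B3–B4, B4–B5, B2–B6, B3–B7
Every bag has size at most 4, so the width is 4 − 1 = 3 and tw(G) ≤ 3. On the other hand G contains the 4-clique {d, h, i, j}. A clique must lie in a single bag of any decomposition, so no decomposition can have width below 3. Combining the bounds, tw(G) = 3.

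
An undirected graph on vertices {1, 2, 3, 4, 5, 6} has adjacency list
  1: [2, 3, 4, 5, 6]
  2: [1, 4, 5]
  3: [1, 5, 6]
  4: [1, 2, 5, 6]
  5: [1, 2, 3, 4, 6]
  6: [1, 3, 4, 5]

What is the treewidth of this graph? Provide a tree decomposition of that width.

Every bag has size at most 4, so the width is 4 − 1 = 3 and tw(G) ≤ 3. On the other hand G contains the 4-clique {1, 3, 5, 6}. A clique must lie in a single bag of any decomposition, so no decomposition can have width below 3. The upper and lower bounds meet at 3, so that is the treewidth.

Treewidth 3.
One optimal decomposition is:
Bags: B1 = {1, 3, 5, 6}  B2 = {1, 4, 5, 6}  B3 = {1, 2, 4, 5}
Tree: B1–B2, B2–B3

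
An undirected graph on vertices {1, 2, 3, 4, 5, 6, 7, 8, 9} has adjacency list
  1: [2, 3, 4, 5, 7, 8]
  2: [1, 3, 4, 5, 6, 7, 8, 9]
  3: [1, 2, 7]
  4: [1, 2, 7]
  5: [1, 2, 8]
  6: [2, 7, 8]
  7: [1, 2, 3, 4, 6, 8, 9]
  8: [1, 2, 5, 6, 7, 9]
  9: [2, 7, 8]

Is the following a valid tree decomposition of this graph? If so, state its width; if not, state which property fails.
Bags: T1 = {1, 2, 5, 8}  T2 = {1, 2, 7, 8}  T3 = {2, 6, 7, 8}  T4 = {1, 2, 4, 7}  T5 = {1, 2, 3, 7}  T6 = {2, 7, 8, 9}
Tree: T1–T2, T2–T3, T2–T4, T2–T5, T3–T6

Checking the three conditions: (i) the bags cover all of {1, 2, 3, 4, 5, 6, 7, 8, 9}; (ii) for each edge, some bag contains both endpoints; (iii) the bags containing any fixed vertex form a subtree. All hold, so the decomposition is valid with width 4 − 1 = 3.

Yes; width 3.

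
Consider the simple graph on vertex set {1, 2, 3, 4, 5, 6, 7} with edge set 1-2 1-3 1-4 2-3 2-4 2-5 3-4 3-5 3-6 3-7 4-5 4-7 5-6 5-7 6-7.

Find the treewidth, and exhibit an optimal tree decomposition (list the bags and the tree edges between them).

Treewidth 3.
Bags: B1 = {2, 3, 4, 5}  B2 = {3, 4, 5, 7}  B3 = {1, 2, 3, 4}  B4 = {3, 5, 6, 7}
Tree: B1–B2, B1–B3, B2–B4

Every bag has size at most 4, so the width is 4 − 1 = 3 and tw(G) ≤ 3. On the other hand G contains the 4-clique {1, 2, 3, 4}. A clique must lie in a single bag of any decomposition, so no decomposition can have width below 3. Therefore the treewidth is 3.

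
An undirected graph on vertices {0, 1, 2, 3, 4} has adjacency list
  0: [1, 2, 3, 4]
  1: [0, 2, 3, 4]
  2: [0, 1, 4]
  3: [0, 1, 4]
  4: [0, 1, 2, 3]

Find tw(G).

3

A width-3 tree decomposition is:
Bags: B1 = {0, 1, 2, 4}  B2 = {0, 1, 3, 4}
Tree: B1–B2
Each bag holds 4 vertices, so the decomposition has width 3, which upper-bounds the treewidth. Conversely, {0, 1, 2, 4} is a clique of size 4, and the vertices of any clique must share a bag in every tree decomposition; so some bag has ≥ 4 vertices and tw(G) ≥ 3. Hence tw(G) = 3 exactly.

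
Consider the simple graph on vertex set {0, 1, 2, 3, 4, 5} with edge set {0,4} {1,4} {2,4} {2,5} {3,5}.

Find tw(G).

A width-1 tree decomposition is:
Bags: B1 = {2, 4}  B2 = {0, 4}  B3 = {2, 5}  B4 = {3, 5}  B5 = {1, 4}
Tree: B1–B2, B1–B3, B3–B4, B2–B5
Each bag holds 2 vertices, so the decomposition has width 1, which upper-bounds the treewidth. Any graph with an edge has treewidth ≥ 1, and G has the edge 4–2. The upper and lower bounds meet at 1, so that is the treewidth.

1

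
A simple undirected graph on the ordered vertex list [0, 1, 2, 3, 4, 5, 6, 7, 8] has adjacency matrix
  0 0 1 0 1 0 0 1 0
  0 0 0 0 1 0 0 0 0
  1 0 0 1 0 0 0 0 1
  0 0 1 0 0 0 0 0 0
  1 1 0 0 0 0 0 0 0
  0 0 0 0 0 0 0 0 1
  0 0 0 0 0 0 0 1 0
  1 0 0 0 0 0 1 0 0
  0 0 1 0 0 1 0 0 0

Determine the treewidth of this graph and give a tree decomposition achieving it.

Each bag holds 2 vertices, so the decomposition has width 1, which upper-bounds the treewidth. G has an edge, so its treewidth is at least 1. The upper and lower bounds meet at 1, so that is the treewidth.

Treewidth 1.
One optimal decomposition is:
Bags: B1 = {0, 7}  B2 = {0, 4}  B3 = {6, 7}  B4 = {0, 2}  B5 = {2, 8}  B6 = {2, 3}  B7 = {1, 4}  B8 = {5, 8}
Tree: B1–B2, B1–B3, B2–B4, B4–B5, B4–B6, B2–B7, B5–B8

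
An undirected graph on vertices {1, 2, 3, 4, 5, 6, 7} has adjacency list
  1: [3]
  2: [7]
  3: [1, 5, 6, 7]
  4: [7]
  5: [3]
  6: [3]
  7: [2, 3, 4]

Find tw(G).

A width-1 tree decomposition is:
Bags: B1 = {1, 3}  B2 = {3, 5}  B3 = {3, 6}  B4 = {3, 7}  B5 = {4, 7}  B6 = {2, 7}
Tree: B1–B2, B1–B3, B1–B4, B4–B5, B4–B6
The largest bag has 2 vertices, giving width 1; this decomposition certifies tw(G) ≤ 1. Since G has at least one edge (e.g. 1–3), it is not an edgeless graph, so tw(G) ≥ 1. The upper and lower bounds meet at 1, so that is the treewidth.

1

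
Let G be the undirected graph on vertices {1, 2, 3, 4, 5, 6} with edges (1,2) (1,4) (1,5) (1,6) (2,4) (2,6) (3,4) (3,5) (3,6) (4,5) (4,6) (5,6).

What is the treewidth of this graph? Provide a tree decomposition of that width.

Each bag holds 4 vertices, so the decomposition has width 3, which upper-bounds the treewidth. On the other hand G contains the 4-clique {1, 2, 4, 6}. A clique must lie in a single bag of any decomposition, so no decomposition can have width below 3. The upper and lower bounds meet at 3, so that is the treewidth.

Treewidth 3.
Bags: B1 = {1, 2, 4, 6}  B2 = {1, 4, 5, 6}  B3 = {3, 4, 5, 6}
Tree: B1–B2, B2–B3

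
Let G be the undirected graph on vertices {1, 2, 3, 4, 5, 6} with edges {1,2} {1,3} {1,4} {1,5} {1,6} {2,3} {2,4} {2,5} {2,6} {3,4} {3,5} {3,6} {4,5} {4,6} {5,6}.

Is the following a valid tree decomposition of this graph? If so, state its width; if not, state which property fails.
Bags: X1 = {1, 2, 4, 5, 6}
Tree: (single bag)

A tree decomposition must satisfy three properties: every vertex lies in some bag; for every edge, both endpoints lie together in some bag; and for every vertex, the bags containing it form a connected subtree. Here vertex 3 appears in no bag, so the decomposition is invalid.

No — vertex 3 appears in no bag.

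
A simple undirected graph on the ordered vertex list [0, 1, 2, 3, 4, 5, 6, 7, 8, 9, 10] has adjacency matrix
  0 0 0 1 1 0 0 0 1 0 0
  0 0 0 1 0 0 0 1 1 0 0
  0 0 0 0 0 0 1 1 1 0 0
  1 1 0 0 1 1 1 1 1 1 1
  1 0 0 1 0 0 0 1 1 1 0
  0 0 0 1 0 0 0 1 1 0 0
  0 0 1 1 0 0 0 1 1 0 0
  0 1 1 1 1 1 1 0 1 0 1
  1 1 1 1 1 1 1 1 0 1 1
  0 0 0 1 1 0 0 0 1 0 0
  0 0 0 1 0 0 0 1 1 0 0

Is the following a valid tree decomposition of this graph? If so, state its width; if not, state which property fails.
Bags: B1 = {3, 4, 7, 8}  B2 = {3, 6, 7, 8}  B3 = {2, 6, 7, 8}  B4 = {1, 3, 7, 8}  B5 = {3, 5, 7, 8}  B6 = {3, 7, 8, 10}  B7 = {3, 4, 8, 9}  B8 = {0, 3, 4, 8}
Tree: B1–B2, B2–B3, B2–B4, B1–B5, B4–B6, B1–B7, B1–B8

Yes; width 3.

Vertex coverage: the bags together contain {0, 1, 2, 3, 4, 5, 6, 7, 8, 9, 10}, the full vertex set. Edge coverage: each edge of G has both endpoints in at least one bag. Running intersection: for every vertex, the bags containing it form a connected subtree. All three properties hold, so this is a valid tree decomposition of width max|bag| − 1 = 3, and hence tw(G) ≤ 3.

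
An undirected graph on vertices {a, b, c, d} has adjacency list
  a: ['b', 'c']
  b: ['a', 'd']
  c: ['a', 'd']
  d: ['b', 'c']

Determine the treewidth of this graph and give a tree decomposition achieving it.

The largest bag has 3 vertices, giving width 2; this decomposition certifies tw(G) ≤ 2. For the lower bound, G contains the cycle d–b–a–c–d, so G is not a forest; only forests have treewidth ≤ 1, hence tw(G) ≥ 2. Therefore the treewidth is 2.

Treewidth 2.
One such decomposition:
Bags: B1 = {a, b, d}  B2 = {a, c, d}
Tree: B1–B2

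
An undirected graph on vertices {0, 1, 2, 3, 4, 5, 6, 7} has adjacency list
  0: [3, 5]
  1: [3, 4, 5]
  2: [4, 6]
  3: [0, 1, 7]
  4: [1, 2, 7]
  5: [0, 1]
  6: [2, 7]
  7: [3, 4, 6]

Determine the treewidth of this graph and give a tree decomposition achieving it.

The largest bag has 3 vertices, giving width 2; this decomposition certifies tw(G) ≤ 2. Since 0–5–1–3–0 is a cycle in G, G is not acyclic. Forests are exactly the graphs of treewidth ≤ 1, so tw(G) ≥ 2. Hence tw(G) = 2 exactly.

Treewidth 2.
Bags: B1 = {0, 3, 5}  B2 = {1, 3, 5}  B3 = {1, 3, 7}  B4 = {1, 4, 7}  B5 = {4, 6, 7}  B6 = {2, 4, 6}
Tree: B1–B2, B2–B3, B3–B4, B4–B5, B5–B6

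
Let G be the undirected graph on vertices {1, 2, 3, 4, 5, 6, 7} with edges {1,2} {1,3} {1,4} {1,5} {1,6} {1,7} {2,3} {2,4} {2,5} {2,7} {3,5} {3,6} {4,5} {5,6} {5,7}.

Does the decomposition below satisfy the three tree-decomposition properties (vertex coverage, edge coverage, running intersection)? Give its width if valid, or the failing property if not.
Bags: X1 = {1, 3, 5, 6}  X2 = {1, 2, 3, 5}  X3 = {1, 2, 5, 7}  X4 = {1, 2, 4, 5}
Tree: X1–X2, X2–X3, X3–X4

Yes; width 3.

Checking the three conditions: (i) the bags cover all of {1, 2, 3, 4, 5, 6, 7}; (ii) for each edge, some bag contains both endpoints; (iii) the bags containing any fixed vertex form a subtree. All hold, so the decomposition is valid with width 4 − 1 = 3.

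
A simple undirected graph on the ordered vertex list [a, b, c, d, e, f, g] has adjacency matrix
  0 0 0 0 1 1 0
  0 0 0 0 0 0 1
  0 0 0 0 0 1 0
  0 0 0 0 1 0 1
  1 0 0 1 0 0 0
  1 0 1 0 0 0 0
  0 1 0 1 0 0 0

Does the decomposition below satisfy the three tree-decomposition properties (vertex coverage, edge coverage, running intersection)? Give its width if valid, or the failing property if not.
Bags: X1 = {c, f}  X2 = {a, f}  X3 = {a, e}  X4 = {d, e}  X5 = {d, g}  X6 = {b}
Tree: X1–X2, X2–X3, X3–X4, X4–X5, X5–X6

A tree decomposition must satisfy three properties: every vertex lies in some bag; for every edge, both endpoints lie together in some bag; and for every vertex, the bags containing it form a connected subtree. Here edge (g,b) lies in no bag, so the decomposition is invalid.

No — edge (g,b) lies in no bag.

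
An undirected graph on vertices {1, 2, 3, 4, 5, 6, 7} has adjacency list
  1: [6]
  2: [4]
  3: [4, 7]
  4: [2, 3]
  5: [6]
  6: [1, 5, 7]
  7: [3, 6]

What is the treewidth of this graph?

1

A width-1 tree decomposition is:
Bags: B1 = {6, 7}  B2 = {1, 6}  B3 = {3, 7}  B4 = {5, 6}  B5 = {3, 4}  B6 = {2, 4}
Tree: B1–B2, B1–B3, B2–B4, B3–B5, B5–B6
Each bag holds 2 vertices, so the decomposition has width 1, which upper-bounds the treewidth. Any graph with an edge has treewidth ≥ 1, and G has the edge 6–7. The upper and lower bounds meet at 1, so that is the treewidth.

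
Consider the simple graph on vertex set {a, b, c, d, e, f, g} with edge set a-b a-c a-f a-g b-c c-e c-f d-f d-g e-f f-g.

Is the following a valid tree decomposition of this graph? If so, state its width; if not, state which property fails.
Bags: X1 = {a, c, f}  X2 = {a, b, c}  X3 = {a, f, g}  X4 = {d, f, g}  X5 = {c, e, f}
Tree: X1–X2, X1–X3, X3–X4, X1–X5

Yes; width 2.

Checking the three conditions: (i) the bags cover all of {a, b, c, d, e, f, g}; (ii) for each edge, some bag contains both endpoints; (iii) the bags containing any fixed vertex form a subtree. All hold, so the decomposition is valid with width 3 − 1 = 2.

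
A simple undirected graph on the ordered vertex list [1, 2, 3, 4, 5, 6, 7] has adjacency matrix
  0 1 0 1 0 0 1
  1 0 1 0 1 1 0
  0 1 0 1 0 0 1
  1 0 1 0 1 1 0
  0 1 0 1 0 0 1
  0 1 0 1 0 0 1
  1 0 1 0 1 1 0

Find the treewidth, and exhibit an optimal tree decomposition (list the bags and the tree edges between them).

Treewidth 3.
One such decomposition:
Bags: B1 = {1, 2, 4, 7}  B2 = {2, 3, 4, 7}  B3 = {2, 4, 6, 7}  B4 = {2, 4, 5, 7}
Tree: B1–B2, B2–B3, B3–B4

Every bag has size at most 4, so the width is 4 − 1 = 3 and tw(G) ≤ 3. For the lower bound: the 4 vertex sets {1,7}, {3,4}, {2}, {6} are disjoint, each induces a connected subgraph, and every pair is joined by at least one edge of G. Contracting each set to a single vertex therefore yields K_{4} as a minor, and since treewidth is minor-monotone, tw(G) ≥ tw(K_{4}) = 3. Hence tw(G) = 3 exactly.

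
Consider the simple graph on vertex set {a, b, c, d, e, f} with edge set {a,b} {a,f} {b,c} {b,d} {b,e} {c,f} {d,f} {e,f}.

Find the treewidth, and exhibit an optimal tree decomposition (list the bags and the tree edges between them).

Treewidth 2.
One such decomposition:
Bags: B1 = {b, e, f}  B2 = {a, b, f}  B3 = {b, c, f}  B4 = {b, d, f}
Tree: B1–B2, B2–B3, B3–B4

Every bag has size at most 3, so the width is 3 − 1 = 2 and tw(G) ≤ 2. The edges b–e–f–a–b form a cycle, so G is not a tree and its treewidth is at least 2. Therefore the treewidth is 2.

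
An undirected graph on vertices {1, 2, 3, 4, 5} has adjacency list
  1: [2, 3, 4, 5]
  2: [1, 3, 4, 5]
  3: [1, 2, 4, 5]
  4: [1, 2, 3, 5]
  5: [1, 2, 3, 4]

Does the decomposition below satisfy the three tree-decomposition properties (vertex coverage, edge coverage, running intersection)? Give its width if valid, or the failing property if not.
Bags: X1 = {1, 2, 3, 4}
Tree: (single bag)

No — vertex 5 appears in no bag.

A tree decomposition must satisfy three properties: every vertex lies in some bag; for every edge, both endpoints lie together in some bag; and for every vertex, the bags containing it form a connected subtree. Here vertex 5 appears in no bag, so the decomposition is invalid.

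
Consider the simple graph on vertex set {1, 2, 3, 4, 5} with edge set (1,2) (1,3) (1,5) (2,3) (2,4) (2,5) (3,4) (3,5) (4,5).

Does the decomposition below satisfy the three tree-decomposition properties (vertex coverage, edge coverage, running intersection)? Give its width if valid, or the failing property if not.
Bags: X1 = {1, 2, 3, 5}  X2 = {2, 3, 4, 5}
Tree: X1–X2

Yes; width 3.

Checking the three conditions: (i) the bags cover all of {1, 2, 3, 4, 5}; (ii) for each edge, some bag contains both endpoints; (iii) the bags containing any fixed vertex form a subtree. All hold, so the decomposition is valid with width 4 − 1 = 3.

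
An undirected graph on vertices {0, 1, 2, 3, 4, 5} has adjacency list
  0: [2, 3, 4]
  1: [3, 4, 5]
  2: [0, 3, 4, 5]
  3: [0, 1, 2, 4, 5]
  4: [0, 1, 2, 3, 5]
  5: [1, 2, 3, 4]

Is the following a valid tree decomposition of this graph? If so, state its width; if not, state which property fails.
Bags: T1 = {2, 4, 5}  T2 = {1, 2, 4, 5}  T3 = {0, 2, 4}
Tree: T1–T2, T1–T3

No — vertex 3 appears in no bag.

A tree decomposition must satisfy three properties: every vertex lies in some bag; for every edge, both endpoints lie together in some bag; and for every vertex, the bags containing it form a connected subtree. Here vertex 3 appears in no bag, so the decomposition is invalid.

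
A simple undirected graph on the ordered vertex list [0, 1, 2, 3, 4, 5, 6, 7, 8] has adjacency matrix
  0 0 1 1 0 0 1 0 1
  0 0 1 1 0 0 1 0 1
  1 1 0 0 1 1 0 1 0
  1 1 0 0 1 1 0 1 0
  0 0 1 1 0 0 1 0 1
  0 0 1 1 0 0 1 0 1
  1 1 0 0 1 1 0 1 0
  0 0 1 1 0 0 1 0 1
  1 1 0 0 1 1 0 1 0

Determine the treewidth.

4

A width-4 tree decomposition is:
Bags: B1 = {1, 2, 3, 6, 8}  B2 = {0, 2, 3, 6, 8}  B3 = {2, 3, 4, 6, 8}  B4 = {2, 3, 6, 7, 8}  B5 = {2, 3, 5, 6, 8}
Tree: B1–B2, B2–B3, B3–B4, B4–B5
The largest bag has 5 vertices, giving width 4; this decomposition certifies tw(G) ≤ 4. For the lower bound: the 5 vertex sets {1,8}, {0,2}, {3,4}, {6}, {7} are disjoint, each induces a connected subgraph, and every pair is joined by at least one edge of G. Contracting each set to a single vertex therefore yields K_{5} as a minor, and since treewidth is minor-monotone, tw(G) ≥ tw(K_{5}) = 4. The upper and lower bounds meet at 4, so that is the treewidth.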